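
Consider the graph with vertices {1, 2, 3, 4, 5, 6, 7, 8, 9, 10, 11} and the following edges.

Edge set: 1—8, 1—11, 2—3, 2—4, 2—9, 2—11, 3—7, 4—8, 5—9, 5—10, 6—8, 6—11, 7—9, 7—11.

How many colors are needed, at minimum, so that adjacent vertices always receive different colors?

3

The cycle 4-8-1-11-2-4 has odd length 5, so it cannot be 2-colored; at least 3 colors are needed.
3 colors suffice: color red → {2, 5, 7, 8}; color blue → {3, 4, 9, 10, 11}; color green → {1, 6}. Each edge has distinct colors on its endpoints.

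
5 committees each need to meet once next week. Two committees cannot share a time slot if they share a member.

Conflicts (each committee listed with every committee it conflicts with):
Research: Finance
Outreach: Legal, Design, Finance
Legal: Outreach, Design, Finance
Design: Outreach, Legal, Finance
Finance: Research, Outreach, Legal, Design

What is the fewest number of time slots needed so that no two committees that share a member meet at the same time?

4

Outreach, Legal, Design, Finance are mutually in conflict, so at least 4 time slots are needed.
4 time slots suffice: Research=2, Outreach=3, Legal=2, Design=4, Finance=1. Each listed conflict is separated.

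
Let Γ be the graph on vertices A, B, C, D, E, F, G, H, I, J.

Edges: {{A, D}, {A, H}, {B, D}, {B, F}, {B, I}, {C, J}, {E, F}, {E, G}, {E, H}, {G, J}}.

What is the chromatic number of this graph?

B and D are adjacent, so at least 2 colors are needed.
2 colors suffice: color 1 → {A, B, E, J}; color 2 → {C, D, F, G, H, I}. No two adjacent vertices share a color.

2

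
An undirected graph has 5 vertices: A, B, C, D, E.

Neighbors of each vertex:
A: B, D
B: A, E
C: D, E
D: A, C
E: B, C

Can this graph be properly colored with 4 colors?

Yes

The chromatic number is 3. The cycle B-A-D-C-E-B has odd length 5, so it cannot be 2-colored; at least 3 colors are needed.
3 colors suffice: color red → {D, E}; color blue → {A, C}; color green → {B}.
Since 4 ≥ 3, a proper 4-coloring certainly exists.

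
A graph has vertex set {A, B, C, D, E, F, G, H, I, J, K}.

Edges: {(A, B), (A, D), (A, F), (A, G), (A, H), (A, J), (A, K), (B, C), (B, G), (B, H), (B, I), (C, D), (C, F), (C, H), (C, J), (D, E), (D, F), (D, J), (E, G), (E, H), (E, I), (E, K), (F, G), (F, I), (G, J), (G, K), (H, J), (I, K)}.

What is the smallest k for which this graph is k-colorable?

3

A, G, J are mutually adjacent, so at least 3 colors are needed.
3 colors suffice: color red → {A, C, E}; color blue → {D, G, H, I}; color green → {B, F, J, K}. Every edge joins two different colors.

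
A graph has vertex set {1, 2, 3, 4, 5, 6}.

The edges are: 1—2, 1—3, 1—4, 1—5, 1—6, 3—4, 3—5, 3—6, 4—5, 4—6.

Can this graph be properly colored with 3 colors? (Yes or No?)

No

1, 3, 4, 6 are mutually adjacent (a clique of size 4), so at least 4 colors are needed.
So 3 colors are not enough.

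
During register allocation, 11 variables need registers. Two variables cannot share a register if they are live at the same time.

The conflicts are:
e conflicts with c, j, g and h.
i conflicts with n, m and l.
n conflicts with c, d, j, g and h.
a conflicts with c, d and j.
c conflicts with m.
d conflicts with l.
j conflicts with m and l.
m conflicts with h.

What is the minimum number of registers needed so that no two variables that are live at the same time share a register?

n and g conflict, so at least 2 registers are needed.
2 registers suffice: register 1 → {e, n, a, m, l}; register 2 → {i, c, d, j, g, h}. No two conflicting variables share a register.

2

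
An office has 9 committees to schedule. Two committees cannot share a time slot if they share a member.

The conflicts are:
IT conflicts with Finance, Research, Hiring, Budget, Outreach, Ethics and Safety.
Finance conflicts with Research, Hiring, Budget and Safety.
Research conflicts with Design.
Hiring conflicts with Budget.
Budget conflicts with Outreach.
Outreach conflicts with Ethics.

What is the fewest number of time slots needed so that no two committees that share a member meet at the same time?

IT, Finance, Hiring, Budget pairwise conflict, so at least 4 time slots are needed.
4 time slots suffice: time slot 1 → {IT, Design}; time slot 2 → {Finance, Outreach}; time slot 3 → {Research, Budget, Ethics, Safety}; time slot 4 → {Hiring}. Every pair that conflicts lands in different time slots.

4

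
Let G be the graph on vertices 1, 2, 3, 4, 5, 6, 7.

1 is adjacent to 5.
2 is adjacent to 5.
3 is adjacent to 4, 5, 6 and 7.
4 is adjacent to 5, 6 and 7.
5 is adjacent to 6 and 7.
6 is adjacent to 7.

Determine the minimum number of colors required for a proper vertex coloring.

5

3, 4, 5, 6, 7 form a clique, so at least 5 colors are needed.
A valid assignment using 5 colors: 1=blue, 2=blue, 3=purple, 4=green, 5=red, 6=yellow, 7=blue. Each edge has distinct colors on its endpoints.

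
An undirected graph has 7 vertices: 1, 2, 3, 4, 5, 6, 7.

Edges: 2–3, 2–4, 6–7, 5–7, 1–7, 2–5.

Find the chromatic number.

2

2 and 4 are adjacent, so at least 2 colors are needed.
One proper 2-coloring: 1=b, 2=a, 3=b, 4=b, 5=b, 6=b, 7=a. Each edge has distinct colors on its endpoints.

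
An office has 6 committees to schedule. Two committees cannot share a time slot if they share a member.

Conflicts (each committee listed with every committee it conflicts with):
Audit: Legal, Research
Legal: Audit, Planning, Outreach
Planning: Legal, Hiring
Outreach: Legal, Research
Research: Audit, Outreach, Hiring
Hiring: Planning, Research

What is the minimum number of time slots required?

The cycle Outreach-Research-Hiring-Planning-Legal-Outreach has odd length 5, so it cannot be 2-colored; at least 3 time slots are needed.
3 time slots suffice: time slot 1 → {Legal, Research}; time slot 2 → {Audit, Outreach, Hiring}; time slot 3 → {Planning}. No two conflicting committees share a time slot.

3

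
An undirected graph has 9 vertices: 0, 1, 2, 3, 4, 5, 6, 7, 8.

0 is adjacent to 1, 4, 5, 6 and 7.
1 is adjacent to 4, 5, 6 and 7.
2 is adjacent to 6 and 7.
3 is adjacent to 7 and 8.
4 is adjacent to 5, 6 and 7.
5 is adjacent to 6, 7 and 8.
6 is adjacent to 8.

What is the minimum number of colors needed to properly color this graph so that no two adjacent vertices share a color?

5

0, 1, 4, 5, 7 are pairwise adjacent (a clique of size 5), so at least 5 colors are needed.
One proper 5-coloring: 0=e, 1=c, 2=a, 3=a, 4=d, 5=a, 6=b, 7=b, 8=c. No two adjacent vertices share a color.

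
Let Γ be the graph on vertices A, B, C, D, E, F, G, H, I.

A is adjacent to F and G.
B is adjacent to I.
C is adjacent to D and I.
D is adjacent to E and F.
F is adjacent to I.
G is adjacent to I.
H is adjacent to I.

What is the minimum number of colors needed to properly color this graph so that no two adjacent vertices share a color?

H and I are adjacent, so at least 2 colors are needed.
2 colors suffice: color 1 → {A, D, I}; color 2 → {B, C, E, F, G, H}. No two adjacent vertices share a color.

2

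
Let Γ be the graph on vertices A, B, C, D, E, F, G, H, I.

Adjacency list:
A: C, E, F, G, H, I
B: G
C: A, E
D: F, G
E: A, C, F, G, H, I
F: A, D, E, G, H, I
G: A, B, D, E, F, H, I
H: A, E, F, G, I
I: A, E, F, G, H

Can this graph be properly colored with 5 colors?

No

A, E, F, G, H, I form a clique, so at least 6 colors are needed.
So 5 colors are not enough.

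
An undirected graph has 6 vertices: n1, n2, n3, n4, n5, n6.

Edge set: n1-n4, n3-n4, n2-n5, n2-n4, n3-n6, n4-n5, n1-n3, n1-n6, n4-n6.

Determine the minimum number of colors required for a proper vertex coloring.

n1, n3, n4, n6 are mutually adjacent (a clique of size 4), so at least 4 colors are needed.
One proper 4-coloring: n1=3, n2=2, n3=4, n4=1, n5=3, n6=2. Every edge joins two different colors.

4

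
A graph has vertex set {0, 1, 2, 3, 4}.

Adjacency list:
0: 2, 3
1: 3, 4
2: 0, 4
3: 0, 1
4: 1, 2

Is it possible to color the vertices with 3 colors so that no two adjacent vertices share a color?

Yes

The chromatic number is 3. The cycle 2-0-3-1-4-2 has odd length 5, so it cannot be 2-colored; at least 3 colors are needed.
A valid assignment using 3 colors: 0=b, 1=b, 2=c, 3=a, 4=a.
That is already a proper 3-coloring.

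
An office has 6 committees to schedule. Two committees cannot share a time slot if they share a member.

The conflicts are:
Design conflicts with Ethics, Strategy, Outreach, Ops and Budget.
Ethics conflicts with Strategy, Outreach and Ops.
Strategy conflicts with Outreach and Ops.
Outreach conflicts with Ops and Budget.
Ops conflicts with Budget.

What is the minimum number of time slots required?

Design, Ethics, Strategy, Outreach, Ops pairwise conflict, so at least 5 time slots are needed.
5 time slots suffice: time slot 1 → {Outreach}; time slot 2 → {Ops}; time slot 3 → {Design}; time slot 4 → {Strategy, Budget}; time slot 5 → {Ethics}. No two conflicting committees share a time slot.

5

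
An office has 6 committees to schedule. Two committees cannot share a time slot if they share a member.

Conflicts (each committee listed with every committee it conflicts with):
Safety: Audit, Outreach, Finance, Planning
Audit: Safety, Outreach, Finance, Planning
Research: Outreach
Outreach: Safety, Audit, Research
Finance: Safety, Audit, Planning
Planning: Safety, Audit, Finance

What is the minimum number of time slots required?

4

Safety, Audit, Finance, Planning all conflict with each other, so at least 4 time slots are needed.
Using 4 time slots: Safety=2, Audit=1, Research=1, Outreach=3, Finance=4, Planning=3. No two conflicting committees share a time slot.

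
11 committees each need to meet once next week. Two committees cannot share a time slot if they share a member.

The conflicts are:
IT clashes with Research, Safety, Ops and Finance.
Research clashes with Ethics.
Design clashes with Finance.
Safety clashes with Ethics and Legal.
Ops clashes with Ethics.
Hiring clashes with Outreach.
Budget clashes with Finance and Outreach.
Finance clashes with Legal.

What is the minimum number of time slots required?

Safety and Ethics conflict, so at least 2 time slots are needed.
2 time slots suffice: time slot 1 → {Research, Safety, Ops, Finance, Outreach}; time slot 2 → {IT, Design, Hiring, Ethics, Budget, Legal}. Each listed conflict is separated.

2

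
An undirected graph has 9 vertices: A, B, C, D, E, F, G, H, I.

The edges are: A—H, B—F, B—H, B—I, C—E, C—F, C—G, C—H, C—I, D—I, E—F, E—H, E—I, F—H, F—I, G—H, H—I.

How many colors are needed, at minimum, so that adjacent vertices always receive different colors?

5

C, E, F, H, I are pairwise adjacent (a clique of size 5), so at least 5 colors are needed.
5 colors suffice: color 1 → {D, H}; color 2 → {A, G, I}; color 3 → {B, C}; color 4 → {F}; color 5 → {E}. Every edge joins two different colors.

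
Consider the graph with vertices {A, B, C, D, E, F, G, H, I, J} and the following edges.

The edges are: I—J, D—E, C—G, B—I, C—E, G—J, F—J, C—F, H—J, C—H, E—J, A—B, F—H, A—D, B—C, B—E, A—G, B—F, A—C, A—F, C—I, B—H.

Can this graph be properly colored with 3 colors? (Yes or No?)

No

A, B, C, F form a clique, so at least 4 colors are needed.
So 3 colors are not enough.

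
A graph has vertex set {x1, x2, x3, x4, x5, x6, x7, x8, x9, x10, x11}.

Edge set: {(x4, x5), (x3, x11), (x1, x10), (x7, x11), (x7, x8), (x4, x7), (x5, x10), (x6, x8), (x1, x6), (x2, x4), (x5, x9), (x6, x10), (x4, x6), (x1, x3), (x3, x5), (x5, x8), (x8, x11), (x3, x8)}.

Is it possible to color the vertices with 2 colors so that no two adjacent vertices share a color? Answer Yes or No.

No

x7, x8, x11 are pairwise adjacent, so at least 3 colors are needed.
So 2 colors are not enough.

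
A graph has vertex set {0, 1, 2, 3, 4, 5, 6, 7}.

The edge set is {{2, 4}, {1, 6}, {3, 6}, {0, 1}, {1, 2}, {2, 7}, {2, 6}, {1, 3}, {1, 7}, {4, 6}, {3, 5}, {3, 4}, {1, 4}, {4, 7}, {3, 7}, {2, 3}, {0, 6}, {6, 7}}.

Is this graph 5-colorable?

No

1, 2, 3, 4, 6, 7 are mutually adjacent (a clique of size 6), so at least 6 colors are needed.
So 5 colors are not enough.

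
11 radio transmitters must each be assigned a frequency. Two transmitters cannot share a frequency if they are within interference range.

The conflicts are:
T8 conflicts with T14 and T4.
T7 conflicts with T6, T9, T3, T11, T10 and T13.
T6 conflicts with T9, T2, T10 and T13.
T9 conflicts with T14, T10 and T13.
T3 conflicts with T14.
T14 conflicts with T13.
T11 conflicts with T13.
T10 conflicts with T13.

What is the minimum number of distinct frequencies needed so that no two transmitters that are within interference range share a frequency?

T7, T6, T9, T10, T13 pairwise conflict, so at least 5 frequencies are needed.
5 frequencies suffice: frequency 1 → {T7, T2, T14, T4}; frequency 2 → {T8, T3, T13}; frequency 3 → {T9, T11}; frequency 4 → {T6}; frequency 5 → {T10}. Each listed conflict is separated.

5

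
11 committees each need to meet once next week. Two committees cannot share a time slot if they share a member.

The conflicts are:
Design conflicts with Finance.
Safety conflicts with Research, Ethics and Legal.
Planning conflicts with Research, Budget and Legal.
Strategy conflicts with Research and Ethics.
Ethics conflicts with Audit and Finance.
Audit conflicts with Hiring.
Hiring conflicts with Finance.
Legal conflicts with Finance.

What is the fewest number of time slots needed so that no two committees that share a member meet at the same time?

2

Safety and Legal conflict, so at least 2 time slots are needed.
A valid assignment using 2 time slots: Design=1, Safety=2, Planning=2, Strategy=2, Research=1, Budget=1, Ethics=1, Audit=2, Hiring=1, Legal=1, Finance=2. Every pair that conflicts lands in different time slots.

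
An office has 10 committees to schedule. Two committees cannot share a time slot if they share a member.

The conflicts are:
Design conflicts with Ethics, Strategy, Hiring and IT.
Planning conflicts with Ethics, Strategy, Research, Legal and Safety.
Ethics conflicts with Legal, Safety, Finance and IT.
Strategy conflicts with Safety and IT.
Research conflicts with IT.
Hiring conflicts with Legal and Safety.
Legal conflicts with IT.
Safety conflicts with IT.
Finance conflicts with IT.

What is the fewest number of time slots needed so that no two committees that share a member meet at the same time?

Ethics, Legal, IT all conflict with each other, so at least 3 time slots are needed.
3 time slots suffice: Design=3, Planning=1, Ethics=2, Strategy=2, Research=2, Hiring=1, Legal=3, Safety=3, Finance=3, IT=1. No two conflicting committees share a time slot.

3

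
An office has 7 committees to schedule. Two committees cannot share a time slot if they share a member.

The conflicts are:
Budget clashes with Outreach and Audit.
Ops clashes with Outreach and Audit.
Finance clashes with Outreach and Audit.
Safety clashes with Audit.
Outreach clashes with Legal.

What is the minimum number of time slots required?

2

Budget and Outreach conflict, so at least 2 time slots are needed.
A valid assignment using 2 time slots: Budget=2, Ops=2, Finance=2, Safety=2, Outreach=1, Legal=2, Audit=1. Every pair that conflicts lands in different time slots.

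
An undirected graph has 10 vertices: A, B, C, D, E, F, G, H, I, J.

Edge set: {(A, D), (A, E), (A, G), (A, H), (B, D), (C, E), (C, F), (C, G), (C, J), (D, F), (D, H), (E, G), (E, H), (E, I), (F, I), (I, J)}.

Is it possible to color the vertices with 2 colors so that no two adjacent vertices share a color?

No

C, E, G form a triangle, so at least 3 colors are needed.
So 2 colors are not enough.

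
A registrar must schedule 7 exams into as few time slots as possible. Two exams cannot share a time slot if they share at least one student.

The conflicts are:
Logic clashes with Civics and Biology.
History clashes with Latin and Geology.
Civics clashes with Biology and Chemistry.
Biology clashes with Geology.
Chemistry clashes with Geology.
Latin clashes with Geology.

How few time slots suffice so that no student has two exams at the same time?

History, Latin, Geology all conflict with each other, so at least 3 time slots are needed.
Using 3 time slots: Logic=3, History=2, Civics=1, Biology=2, Chemistry=2, Latin=3, Geology=1. Every pair that conflicts lands in different time slots.

3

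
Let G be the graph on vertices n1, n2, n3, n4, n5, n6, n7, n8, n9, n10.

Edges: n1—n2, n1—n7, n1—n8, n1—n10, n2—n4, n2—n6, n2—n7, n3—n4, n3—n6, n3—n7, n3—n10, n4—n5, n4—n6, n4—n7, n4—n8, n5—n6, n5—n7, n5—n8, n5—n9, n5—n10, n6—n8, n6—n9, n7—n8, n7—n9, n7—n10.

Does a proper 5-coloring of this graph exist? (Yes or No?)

Yes

The chromatic number is 4. n4, n5, n7, n8 are mutually adjacent (a clique of size 4), so at least 4 colors are needed.
4 colors suffice: color R → {n6, n7}; color B → {n1, n3, n5}; color G → {n4, n9, n10}; color Y → {n2, n8}.
Since 5 ≥ 4, a proper 5-coloring certainly exists.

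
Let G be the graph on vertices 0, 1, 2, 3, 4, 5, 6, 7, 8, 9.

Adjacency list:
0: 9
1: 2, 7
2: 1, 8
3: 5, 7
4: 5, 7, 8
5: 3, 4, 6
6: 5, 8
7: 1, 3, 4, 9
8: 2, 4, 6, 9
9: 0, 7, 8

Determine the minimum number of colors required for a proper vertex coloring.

The cycle 1-7-4-8-2-1 has odd length 5, so it cannot be 2-colored; at least 3 colors are needed.
3 colors suffice: color a → {0, 5, 7, 8}; color b → {1, 3, 4, 6, 9}; color c → {2}. Each edge has distinct colors on its endpoints.

3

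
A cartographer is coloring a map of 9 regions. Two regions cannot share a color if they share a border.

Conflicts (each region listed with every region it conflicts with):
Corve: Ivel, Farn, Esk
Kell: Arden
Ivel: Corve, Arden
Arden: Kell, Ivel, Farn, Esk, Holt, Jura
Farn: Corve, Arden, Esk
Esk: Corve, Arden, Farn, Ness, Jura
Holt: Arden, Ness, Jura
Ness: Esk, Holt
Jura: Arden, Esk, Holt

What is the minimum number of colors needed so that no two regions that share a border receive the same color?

3

Arden, Esk, Jura pairwise conflict, so at least 3 colors are needed.
3 colors suffice: color 1 → {Corve, Arden, Ness}; color 2 → {Kell, Ivel, Esk, Holt}; color 3 → {Farn, Jura}. No two conflicting regions share a color.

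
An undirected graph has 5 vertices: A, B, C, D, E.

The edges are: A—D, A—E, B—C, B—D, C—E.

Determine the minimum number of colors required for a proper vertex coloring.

The cycle C-B-D-A-E-C has odd length 5, so it cannot be 2-colored; at least 3 colors are needed.
3 colors suffice: color 1 → {C, D}; color 2 → {A, B}; color 3 → {E}. Every edge joins two different colors.

3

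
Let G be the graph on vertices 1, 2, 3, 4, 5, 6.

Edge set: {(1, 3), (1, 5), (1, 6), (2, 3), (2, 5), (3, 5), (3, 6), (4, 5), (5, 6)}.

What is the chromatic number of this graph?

4

1, 3, 5, 6 are pairwise adjacent (a clique of size 4), so at least 4 colors are needed.
A valid assignment using 4 colors: 1=d, 2=c, 3=b, 4=b, 5=a, 6=c. Every edge joins two different colors.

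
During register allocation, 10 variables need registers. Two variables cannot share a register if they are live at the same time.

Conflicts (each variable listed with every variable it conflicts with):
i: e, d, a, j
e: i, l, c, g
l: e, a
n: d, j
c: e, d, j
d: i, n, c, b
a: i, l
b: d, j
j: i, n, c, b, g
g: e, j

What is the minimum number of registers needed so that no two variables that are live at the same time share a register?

l and a conflict, so at least 2 registers are needed.
A valid assignment using 2 registers: i=2, e=1, l=2, n=2, c=2, d=1, a=1, b=2, j=1, g=2. No two conflicting variables share a register.

2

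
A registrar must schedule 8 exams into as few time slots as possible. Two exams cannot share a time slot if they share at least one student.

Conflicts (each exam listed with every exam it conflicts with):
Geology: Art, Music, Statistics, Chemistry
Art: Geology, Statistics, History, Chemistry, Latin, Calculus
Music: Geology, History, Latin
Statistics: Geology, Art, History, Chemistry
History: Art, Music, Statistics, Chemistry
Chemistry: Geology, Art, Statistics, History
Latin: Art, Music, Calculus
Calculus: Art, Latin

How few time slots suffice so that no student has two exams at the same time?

Geology, Art, Statistics, Chemistry are mutually in conflict, so at least 4 time slots are needed.
4 time slots suffice: time slot 1 → {Art, Music}; time slot 2 → {Geology, History, Latin}; time slot 3 → {Statistics, Calculus}; time slot 4 → {Chemistry}. Each listed conflict is separated.

4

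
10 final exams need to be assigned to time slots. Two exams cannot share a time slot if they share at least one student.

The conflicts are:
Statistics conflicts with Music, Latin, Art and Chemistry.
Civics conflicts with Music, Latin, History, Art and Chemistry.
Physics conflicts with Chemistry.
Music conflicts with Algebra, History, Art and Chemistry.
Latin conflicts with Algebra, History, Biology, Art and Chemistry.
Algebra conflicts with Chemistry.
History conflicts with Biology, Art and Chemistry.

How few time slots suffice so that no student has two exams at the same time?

4

Civics, Music, History, Art pairwise conflict, so at least 4 time slots are needed.
4 time slots suffice: Statistics=3, Civics=4, Physics=2, Music=2, Latin=2, Algebra=3, History=3, Biology=1, Art=1, Chemistry=1. Every pair that conflicts lands in different time slots.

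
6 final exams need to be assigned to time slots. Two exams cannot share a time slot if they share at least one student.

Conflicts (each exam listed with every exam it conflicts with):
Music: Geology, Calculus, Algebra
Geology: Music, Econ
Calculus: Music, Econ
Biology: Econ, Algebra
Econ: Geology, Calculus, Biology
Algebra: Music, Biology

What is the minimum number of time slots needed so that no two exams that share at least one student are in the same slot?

The cycle Algebra-Music-Geology-Econ-Biology-Algebra has odd length 5, so it cannot be 2-colored; at least 3 time slots are needed.
3 time slots suffice: time slot 1 → {Music, Econ}; time slot 2 → {Geology, Calculus, Algebra}; time slot 3 → {Biology}. No two conflicting exams share a time slot.

3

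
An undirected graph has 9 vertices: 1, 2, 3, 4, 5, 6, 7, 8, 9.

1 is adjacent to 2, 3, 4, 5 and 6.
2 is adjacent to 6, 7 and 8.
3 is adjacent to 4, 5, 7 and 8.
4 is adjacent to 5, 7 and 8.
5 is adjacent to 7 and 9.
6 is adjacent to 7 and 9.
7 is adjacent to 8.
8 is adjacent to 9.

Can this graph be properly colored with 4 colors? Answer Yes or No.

Yes

The chromatic number is 4. 3, 4, 7, 8 form a clique, so at least 4 colors are needed.
4 colors suffice: color red → {1, 7, 9}; color blue → {5, 6, 8}; color green → {2, 4}; color yellow → {3}.
That is already a proper 4-coloring.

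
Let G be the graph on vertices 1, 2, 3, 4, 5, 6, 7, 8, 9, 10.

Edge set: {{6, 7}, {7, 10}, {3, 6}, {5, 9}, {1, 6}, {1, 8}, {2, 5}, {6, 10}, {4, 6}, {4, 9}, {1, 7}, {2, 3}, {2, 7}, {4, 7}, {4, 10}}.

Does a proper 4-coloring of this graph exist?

Yes

The chromatic number is 4. 4, 6, 7, 10 form a clique, so at least 4 colors are needed.
One proper 4-coloring: 1=green, 2=red, 3=blue, 4=green, 5=blue, 6=red, 7=blue, 8=red, 9=red, 10=yellow.
That is already a proper 4-coloring.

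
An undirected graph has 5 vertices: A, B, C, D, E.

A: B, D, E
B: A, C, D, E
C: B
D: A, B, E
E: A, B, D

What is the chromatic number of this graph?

4

A, B, D, E form a clique, so at least 4 colors are needed.
One proper 4-coloring: A=3, B=1, C=2, D=4, E=2. Each edge has distinct colors on its endpoints.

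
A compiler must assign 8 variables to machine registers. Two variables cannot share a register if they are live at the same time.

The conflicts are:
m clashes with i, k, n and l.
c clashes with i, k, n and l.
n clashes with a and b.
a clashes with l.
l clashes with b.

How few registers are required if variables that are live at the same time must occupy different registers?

c and n conflict, so at least 2 registers are needed.
2 registers suffice: m=1, c=1, i=2, k=2, n=2, a=1, l=2, b=1. Each listed conflict is separated.

2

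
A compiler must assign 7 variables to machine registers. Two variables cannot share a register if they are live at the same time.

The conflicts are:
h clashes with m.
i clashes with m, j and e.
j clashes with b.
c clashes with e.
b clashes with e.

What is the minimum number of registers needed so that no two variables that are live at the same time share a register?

i and j conflict, so at least 2 registers are needed.
2 registers suffice: register 1 → {m, j, e}; register 2 → {h, i, c, b}. Every pair that conflicts lands in different registers.

2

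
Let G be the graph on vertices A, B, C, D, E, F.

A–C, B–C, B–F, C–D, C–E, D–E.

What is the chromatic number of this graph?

C, D, E form a triangle, so at least 3 colors are needed.
3 colors suffice: color red → {C, F}; color blue → {A, B, E}; color green → {D}. No two adjacent vertices share a color.

3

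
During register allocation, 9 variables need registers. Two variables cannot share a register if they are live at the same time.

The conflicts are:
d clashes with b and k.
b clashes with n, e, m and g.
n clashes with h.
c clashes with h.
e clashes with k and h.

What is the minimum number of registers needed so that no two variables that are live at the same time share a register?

2

b and m conflict, so at least 2 registers are needed.
2 registers suffice: register 1 → {b, k, h}; register 2 → {d, n, c, e, m, g}. No two conflicting variables share a register.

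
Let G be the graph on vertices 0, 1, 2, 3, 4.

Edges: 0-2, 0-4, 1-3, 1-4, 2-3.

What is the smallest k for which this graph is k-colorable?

3

The cycle 4-0-2-3-1-4 has odd length 5, so it cannot be 2-colored; at least 3 colors are needed.
One proper 3-coloring: 0=blue, 1=blue, 2=red, 3=green, 4=red. Every edge joins two different colors.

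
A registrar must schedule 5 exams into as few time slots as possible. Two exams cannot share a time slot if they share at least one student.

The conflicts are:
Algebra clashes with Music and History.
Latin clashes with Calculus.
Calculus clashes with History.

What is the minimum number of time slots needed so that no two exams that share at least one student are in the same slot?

Algebra and Music conflict, so at least 2 time slots are needed.
2 time slots suffice: time slot 1 → {Algebra, Calculus}; time slot 2 → {Latin, Music, History}. No two conflicting exams share a time slot.

2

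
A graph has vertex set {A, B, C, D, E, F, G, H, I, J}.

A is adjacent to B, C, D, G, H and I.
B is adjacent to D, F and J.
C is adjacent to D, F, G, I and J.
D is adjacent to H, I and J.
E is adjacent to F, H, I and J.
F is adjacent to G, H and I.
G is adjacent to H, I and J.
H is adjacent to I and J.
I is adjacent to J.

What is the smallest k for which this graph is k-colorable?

4

D, H, I, J are pairwise adjacent (a clique of size 4), so at least 4 colors are needed.
4 colors suffice: color 1 → {B, I}; color 2 → {C, H}; color 3 → {A, F, J}; color 4 → {D, E, G}. Every edge joins two different colors.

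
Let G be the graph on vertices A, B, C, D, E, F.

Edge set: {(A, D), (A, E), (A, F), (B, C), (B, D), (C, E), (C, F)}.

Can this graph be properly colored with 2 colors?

No

The cycle B-C-E-A-D-B has odd length 5, so it cannot be 2-colored; at least 3 colors are needed.
So 2 colors are not enough.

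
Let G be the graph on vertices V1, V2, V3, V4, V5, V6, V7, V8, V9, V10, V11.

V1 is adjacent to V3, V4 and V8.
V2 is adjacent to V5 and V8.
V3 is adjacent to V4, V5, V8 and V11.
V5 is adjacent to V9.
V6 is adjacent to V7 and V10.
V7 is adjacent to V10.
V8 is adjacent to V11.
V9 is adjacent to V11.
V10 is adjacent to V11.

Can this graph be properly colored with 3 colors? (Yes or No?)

Yes

The chromatic number is 3. V6, V7, V10 are mutually adjacent, so at least 3 colors are needed.
3 colors suffice: color 1 → {V2, V3, V9, V10}; color 2 → {V1, V5, V6, V11}; color 3 → {V4, V7, V8}.
That is already a proper 3-coloring.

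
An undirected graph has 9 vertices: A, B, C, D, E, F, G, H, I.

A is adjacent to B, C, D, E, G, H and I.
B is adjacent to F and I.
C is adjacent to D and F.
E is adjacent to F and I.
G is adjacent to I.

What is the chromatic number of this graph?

A, G, I are pairwise adjacent, so at least 3 colors are needed.
3 colors suffice: color red → {A, F}; color blue → {C, H, I}; color green → {B, D, E, G}. Every edge joins two different colors.

3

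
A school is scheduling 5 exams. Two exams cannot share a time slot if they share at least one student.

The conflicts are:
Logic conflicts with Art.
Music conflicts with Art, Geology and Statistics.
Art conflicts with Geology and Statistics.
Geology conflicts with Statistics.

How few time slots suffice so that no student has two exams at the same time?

Music, Art, Geology, Statistics all conflict with each other, so at least 4 time slots are needed.
4 time slots suffice: Logic=2, Music=3, Art=1, Geology=4, Statistics=2. No two conflicting exams share a time slot.

4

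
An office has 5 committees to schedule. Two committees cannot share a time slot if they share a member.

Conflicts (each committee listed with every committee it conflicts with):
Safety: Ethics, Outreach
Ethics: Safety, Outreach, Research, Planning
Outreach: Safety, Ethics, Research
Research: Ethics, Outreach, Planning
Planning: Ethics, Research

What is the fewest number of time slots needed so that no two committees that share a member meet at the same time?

3

Safety, Ethics, Outreach all conflict with each other, so at least 3 time slots are needed.
A valid assignment using 3 time slots: Safety=3, Ethics=1, Outreach=2, Research=3, Planning=2. No two conflicting committees share a time slot.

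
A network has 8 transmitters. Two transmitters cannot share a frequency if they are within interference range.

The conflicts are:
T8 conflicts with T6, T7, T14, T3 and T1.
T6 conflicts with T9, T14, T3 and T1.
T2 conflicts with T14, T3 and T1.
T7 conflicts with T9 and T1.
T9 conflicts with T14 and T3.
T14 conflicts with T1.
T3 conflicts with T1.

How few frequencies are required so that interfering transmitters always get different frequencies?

T8, T6, T3, T1 all conflict with each other, so at least 4 frequencies are needed.
4 frequencies suffice: frequency 1 → {T9, T1}; frequency 2 → {T8, T2}; frequency 3 → {T7, T14, T3}; frequency 4 → {T6}. Every pair that conflicts lands in different frequencies.

4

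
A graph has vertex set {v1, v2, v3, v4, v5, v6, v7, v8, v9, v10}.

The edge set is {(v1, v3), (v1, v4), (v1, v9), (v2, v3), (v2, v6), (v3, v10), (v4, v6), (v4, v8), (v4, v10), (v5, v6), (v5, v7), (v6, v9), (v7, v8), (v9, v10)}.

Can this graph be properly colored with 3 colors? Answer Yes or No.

The chromatic number is 3. The cycle v6-v4-v1-v3-v2-v6 has odd length 5, so it cannot be 2-colored; at least 3 colors are needed.
One proper 3-coloring: v1=blue, v2=green, v3=red, v4=red, v5=red, v6=blue, v7=green, v8=blue, v9=red, v10=blue.
That is already a proper 3-coloring.

Yes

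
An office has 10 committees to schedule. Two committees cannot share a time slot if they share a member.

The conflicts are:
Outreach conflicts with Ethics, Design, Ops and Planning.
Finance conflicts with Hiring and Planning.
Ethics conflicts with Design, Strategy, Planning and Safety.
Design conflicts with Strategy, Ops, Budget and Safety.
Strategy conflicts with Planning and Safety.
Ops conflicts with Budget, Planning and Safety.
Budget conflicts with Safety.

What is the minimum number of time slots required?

4

Ethics, Design, Strategy, Safety pairwise conflict, so at least 4 time slots are needed.
A valid assignment using 4 time slots: Outreach=3, Finance=2, Ethics=2, Design=1, Strategy=4, Ops=2, Hiring=1, Budget=4, Planning=1, Safety=3. Each listed conflict is separated.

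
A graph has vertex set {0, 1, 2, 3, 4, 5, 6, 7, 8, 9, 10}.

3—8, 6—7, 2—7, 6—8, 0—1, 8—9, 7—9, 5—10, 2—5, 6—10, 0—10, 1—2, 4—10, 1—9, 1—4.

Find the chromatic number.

The cycle 7-2-5-10-6-7 has odd length 5, so it cannot be 2-colored; at least 3 colors are needed.
One proper 3-coloring: 0=b, 1=a, 2=b, 3=b, 4=b, 5=c, 6=b, 7=a, 8=a, 9=b, 10=a. No two adjacent vertices share a color.

3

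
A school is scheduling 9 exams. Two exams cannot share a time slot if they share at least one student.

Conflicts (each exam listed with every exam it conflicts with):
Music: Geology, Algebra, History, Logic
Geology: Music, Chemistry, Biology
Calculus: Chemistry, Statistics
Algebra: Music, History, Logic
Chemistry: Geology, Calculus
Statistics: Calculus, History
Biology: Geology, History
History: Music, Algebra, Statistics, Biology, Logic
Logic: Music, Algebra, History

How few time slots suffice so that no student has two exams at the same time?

Music, Algebra, History, Logic are mutually in conflict, so at least 4 time slots are needed.
4 time slots suffice: time slot 1 → {Geology, Calculus, History}; time slot 2 → {Music, Chemistry, Statistics, Biology}; time slot 3 → {Logic}; time slot 4 → {Algebra}. Every pair that conflicts lands in different time slots.

4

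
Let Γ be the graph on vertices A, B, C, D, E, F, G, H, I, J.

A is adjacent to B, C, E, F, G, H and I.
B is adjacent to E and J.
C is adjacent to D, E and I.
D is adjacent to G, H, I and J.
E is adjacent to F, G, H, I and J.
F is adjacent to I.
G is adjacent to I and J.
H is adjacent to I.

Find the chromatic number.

4

A, E, F, I are pairwise adjacent (a clique of size 4), so at least 4 colors are needed.
4 colors suffice: A=blue, B=green, C=yellow, D=red, E=red, F=yellow, G=yellow, H=yellow, I=green, J=blue. Each edge has distinct colors on its endpoints.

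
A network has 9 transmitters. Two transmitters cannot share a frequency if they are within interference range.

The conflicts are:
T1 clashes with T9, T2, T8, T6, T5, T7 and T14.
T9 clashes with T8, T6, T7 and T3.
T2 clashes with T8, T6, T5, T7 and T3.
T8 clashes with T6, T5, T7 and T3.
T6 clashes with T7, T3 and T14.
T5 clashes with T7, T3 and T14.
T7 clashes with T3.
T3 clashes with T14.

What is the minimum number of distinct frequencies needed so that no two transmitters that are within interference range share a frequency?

5

T1, T9, T8, T6, T7 pairwise conflict, so at least 5 frequencies are needed.
5 frequencies suffice: frequency 1 → {T7, T14}; frequency 2 → {T6, T5}; frequency 3 → {T1, T3}; frequency 4 → {T8}; frequency 5 → {T9, T2}. No two conflicting transmitters share a frequency.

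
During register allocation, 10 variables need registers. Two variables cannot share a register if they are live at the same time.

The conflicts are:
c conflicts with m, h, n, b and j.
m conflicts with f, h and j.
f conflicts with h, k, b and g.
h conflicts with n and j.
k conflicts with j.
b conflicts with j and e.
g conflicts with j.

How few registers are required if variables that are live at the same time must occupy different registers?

c, m, h, j pairwise conflict, so at least 4 registers are needed.
4 registers suffice: register 1 → {f, n, j, e}; register 2 → {h, k, b, g}; register 3 → {c}; register 4 → {m}. Every pair that conflicts lands in different registers.

4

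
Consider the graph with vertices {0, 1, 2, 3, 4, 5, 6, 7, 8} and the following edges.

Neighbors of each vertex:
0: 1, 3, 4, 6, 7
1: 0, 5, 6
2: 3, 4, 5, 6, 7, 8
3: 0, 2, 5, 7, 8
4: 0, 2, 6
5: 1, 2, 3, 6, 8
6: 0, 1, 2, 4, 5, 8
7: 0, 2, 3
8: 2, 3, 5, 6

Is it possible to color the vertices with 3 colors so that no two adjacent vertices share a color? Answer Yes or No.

2, 3, 5, 8 are mutually adjacent (a clique of size 4), so at least 4 colors are needed.
So 3 colors are not enough.

No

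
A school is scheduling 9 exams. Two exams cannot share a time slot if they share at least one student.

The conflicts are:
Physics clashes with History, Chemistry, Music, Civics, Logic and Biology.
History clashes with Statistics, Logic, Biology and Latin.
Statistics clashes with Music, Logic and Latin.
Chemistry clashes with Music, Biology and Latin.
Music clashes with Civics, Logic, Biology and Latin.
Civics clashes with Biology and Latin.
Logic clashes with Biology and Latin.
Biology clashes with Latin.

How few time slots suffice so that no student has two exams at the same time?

4

Physics, Chemistry, Music, Biology all conflict with each other, so at least 4 time slots are needed.
4 time slots suffice: time slot 1 → {History, Music}; time slot 2 → {Statistics, Biology}; time slot 3 → {Physics, Latin}; time slot 4 → {Chemistry, Civics, Logic}. Every pair that conflicts lands in different time slots.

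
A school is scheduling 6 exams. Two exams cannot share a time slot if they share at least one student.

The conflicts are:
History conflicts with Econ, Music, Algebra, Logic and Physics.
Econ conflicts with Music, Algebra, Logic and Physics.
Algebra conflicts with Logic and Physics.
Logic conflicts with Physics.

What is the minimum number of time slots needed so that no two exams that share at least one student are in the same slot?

History, Econ, Algebra, Logic, Physics are mutually in conflict, so at least 5 time slots are needed.
A valid assignment using 5 time slots: History=2, Econ=1, Music=3, Algebra=4, Logic=5, Physics=3. Every pair that conflicts lands in different time slots.

5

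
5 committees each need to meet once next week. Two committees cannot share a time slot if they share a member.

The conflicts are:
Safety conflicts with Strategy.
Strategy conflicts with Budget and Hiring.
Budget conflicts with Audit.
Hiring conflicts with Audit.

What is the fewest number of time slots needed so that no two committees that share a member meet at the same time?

Strategy and Budget conflict, so at least 2 time slots are needed.
2 time slots suffice: Safety=2, Strategy=1, Budget=2, Hiring=2, Audit=1. Each listed conflict is separated.

2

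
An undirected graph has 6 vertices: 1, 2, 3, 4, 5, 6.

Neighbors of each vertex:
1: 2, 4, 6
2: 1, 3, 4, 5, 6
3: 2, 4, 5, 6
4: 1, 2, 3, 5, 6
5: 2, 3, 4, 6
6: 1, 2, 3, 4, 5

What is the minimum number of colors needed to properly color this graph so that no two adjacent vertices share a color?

2, 3, 4, 5, 6 form a clique, so at least 5 colors are needed.
5 colors suffice: 1=d, 2=c, 3=d, 4=a, 5=e, 6=b. Every edge joins two different colors.

5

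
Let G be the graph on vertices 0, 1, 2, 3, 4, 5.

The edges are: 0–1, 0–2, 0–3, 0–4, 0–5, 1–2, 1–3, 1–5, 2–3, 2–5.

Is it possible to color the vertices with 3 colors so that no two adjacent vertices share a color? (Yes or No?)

0, 1, 2, 3 form a clique, so at least 4 colors are needed.
So 3 colors are not enough.

No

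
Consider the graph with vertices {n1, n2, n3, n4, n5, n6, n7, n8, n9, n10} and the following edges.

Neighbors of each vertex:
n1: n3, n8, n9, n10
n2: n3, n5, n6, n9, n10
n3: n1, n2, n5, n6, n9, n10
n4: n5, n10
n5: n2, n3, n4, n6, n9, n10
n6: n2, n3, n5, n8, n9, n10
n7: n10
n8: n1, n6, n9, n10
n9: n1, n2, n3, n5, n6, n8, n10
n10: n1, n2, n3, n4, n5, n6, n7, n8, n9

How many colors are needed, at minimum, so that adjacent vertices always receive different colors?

n2, n3, n5, n6, n9, n10 form a clique, so at least 6 colors are needed.
6 colors suffice: color 1 → {n10}; color 2 → {n4, n7, n9}; color 3 → {n3, n8}; color 4 → {n1, n5}; color 5 → {n6}; color 6 → {n2}. Each edge has distinct colors on its endpoints.

6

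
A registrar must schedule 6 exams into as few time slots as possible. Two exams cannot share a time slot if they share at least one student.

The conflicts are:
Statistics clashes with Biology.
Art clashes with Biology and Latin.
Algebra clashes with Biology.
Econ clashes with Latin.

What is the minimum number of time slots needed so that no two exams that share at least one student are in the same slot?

Art and Latin conflict, so at least 2 time slots are needed.
2 time slots suffice: time slot 1 → {Biology, Latin}; time slot 2 → {Statistics, Art, Algebra, Econ}. Every pair that conflicts lands in different time slots.

2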